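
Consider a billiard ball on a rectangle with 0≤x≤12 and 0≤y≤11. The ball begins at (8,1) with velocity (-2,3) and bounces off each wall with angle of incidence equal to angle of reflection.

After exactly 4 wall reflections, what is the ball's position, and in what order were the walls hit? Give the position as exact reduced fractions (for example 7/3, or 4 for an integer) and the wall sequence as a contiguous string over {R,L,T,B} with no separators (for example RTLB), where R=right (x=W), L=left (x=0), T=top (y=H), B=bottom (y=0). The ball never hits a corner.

Final position: (12,9)
Wall sequence: TLBR

1. t=10/3 → T at (4/3,11); v=(-2,-3)
2. t=2/3 → L at (0,9); v=(2,-3)
3. t=3 → B at (6,0); v=(2,3)
4. t=3 → R at (12,9); v=(-2,3)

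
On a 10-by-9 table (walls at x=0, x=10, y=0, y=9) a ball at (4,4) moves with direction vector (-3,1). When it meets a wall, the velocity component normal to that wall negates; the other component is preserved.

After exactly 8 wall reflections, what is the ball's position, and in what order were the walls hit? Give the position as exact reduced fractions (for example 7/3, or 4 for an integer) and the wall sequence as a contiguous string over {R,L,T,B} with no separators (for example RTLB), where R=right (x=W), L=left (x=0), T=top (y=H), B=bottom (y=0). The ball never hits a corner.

Final position: (10,4)
Wall sequence: LRTLRBLR

1. t=4/3 → L at (0,16/3); v=(3,1)
2. t=10/3 → R at (10,26/3); v=(-3,1)
3. t=1/3 → T at (9,9); v=(-3,-1)
4. t=3 → L at (0,6); v=(3,-1)
5. t=10/3 → R at (10,8/3); v=(-3,-1)
6. t=8/3 → B at (2,0); v=(-3,1)
7. t=2/3 → L at (0,2/3); v=(3,1)
8. t=10/3 → R at (10,4); v=(-3,1)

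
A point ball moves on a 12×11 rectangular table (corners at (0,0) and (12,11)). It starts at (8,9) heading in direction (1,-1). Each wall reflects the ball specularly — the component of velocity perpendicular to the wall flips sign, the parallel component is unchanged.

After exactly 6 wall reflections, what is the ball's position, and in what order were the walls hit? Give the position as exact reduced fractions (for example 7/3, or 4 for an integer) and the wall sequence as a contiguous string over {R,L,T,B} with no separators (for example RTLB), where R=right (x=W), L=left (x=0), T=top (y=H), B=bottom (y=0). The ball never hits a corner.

1. t=4 → R at (12,5); v=(-1,-1)
2. t=5 → B at (7,0); v=(-1,1)
3. t=7 → L at (0,7); v=(1,1)
4. t=4 → T at (4,11); v=(1,-1)
5. t=8 → R at (12,3); v=(-1,-1)
6. t=3 → B at (9,0); v=(-1,1)

Final position: (9,0)
Wall sequence: RBLTRB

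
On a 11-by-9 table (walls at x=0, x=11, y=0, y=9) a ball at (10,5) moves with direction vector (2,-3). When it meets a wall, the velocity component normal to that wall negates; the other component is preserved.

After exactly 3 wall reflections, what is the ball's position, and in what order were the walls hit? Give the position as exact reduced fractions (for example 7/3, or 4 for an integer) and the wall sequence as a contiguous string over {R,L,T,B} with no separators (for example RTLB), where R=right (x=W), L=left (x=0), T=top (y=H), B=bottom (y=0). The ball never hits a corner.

Final position: (8/3,9)
Wall sequence: RBT

1. t=1/2 → R at (11,7/2); v=(-2,-3)
2. t=7/6 → B at (26/3,0); v=(-2,3)
3. t=3 → T at (8/3,9); v=(-2,-3)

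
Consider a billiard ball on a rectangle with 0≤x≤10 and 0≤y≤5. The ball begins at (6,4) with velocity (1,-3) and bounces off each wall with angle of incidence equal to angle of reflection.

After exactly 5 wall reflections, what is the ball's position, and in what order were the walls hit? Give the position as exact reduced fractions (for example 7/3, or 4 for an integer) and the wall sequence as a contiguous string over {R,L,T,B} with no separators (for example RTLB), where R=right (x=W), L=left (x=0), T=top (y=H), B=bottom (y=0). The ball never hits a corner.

1. t=4/3 → B at (22/3,0); v=(1,3)
2. t=5/3 → T at (9,5); v=(1,-3)
3. t=1 → R at (10,2); v=(-1,-3)
4. t=2/3 → B at (28/3,0); v=(-1,3)
5. t=5/3 → T at (23/3,5); v=(-1,-3)

Final position: (23/3,5)
Wall sequence: BTRBT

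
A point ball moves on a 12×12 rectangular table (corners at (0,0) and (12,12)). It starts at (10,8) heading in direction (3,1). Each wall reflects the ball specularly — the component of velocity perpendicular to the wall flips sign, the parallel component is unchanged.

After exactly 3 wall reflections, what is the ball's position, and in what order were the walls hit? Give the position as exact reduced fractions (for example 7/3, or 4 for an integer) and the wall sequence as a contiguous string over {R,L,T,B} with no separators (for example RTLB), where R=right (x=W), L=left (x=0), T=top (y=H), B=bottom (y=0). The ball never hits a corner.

Final position: (0,34/3)
Wall sequence: RTL

1. t=2/3 → R at (12,26/3); v=(-3,1)
2. t=10/3 → T at (2,12); v=(-3,-1)
3. t=2/3 → L at (0,34/3); v=(3,-1)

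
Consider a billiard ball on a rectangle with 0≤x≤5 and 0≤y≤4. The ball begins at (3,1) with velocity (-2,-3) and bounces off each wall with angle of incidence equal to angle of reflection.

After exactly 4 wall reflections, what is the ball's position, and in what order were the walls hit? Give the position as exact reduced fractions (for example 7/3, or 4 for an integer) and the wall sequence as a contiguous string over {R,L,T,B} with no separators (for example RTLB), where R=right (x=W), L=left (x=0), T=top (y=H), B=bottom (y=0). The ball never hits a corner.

Final position: (3,0)
Wall sequence: BLTB

1. t=1/3 → B at (7/3,0); v=(-2,3)
2. t=7/6 → L at (0,7/2); v=(2,3)
3. t=1/6 → T at (1/3,4); v=(2,-3)
4. t=4/3 → B at (3,0); v=(2,3)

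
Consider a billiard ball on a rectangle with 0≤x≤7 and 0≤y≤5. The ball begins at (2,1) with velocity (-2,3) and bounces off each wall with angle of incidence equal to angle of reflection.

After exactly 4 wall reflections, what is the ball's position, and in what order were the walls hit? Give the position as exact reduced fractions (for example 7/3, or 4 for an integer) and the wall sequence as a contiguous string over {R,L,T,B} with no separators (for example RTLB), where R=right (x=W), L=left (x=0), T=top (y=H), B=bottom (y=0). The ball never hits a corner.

1. t=1 → L at (0,4); v=(2,3)
2. t=1/3 → T at (2/3,5); v=(2,-3)
3. t=5/3 → B at (4,0); v=(2,3)
4. t=3/2 → R at (7,9/2); v=(-2,3)

Final position: (7,9/2)
Wall sequence: LTBR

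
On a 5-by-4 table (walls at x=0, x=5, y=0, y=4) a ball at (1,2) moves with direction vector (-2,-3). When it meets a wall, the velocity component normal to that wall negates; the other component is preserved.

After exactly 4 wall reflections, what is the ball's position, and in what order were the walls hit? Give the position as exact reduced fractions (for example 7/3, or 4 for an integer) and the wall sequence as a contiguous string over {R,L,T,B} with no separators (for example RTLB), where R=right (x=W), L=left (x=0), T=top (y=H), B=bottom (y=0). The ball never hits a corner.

1. t=1/2 → L at (0,1/2); v=(2,-3)
2. t=1/6 → B at (1/3,0); v=(2,3)
3. t=4/3 → T at (3,4); v=(2,-3)
4. t=1 → R at (5,1); v=(-2,-3)

Final position: (5,1)
Wall sequence: LBTR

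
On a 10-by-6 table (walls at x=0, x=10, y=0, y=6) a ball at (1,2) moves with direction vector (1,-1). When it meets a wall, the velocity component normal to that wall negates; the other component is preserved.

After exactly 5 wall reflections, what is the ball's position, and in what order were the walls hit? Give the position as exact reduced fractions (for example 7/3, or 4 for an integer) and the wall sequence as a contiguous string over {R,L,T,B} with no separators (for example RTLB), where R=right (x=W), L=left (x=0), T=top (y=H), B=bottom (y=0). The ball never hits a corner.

1. t=2 → B at (3,0); v=(1,1)
2. t=6 → T at (9,6); v=(1,-1)
3. t=1 → R at (10,5); v=(-1,-1)
4. t=5 → B at (5,0); v=(-1,1)
5. t=5 → L at (0,5); v=(1,1)

Final position: (0,5)
Wall sequence: BTRBL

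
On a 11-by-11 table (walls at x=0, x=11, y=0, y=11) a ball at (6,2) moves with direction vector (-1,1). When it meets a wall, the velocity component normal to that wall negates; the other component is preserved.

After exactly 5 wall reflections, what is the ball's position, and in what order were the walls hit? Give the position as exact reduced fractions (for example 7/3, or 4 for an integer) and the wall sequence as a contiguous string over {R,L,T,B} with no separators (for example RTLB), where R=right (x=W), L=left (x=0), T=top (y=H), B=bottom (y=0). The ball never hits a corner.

Final position: (0,8)
Wall sequence: LTRBL

1. t=6 → L at (0,8); v=(1,1)
2. t=3 → T at (3,11); v=(1,-1)
3. t=8 → R at (11,3); v=(-1,-1)
4. t=3 → B at (8,0); v=(-1,1)
5. t=8 → L at (0,8); v=(1,1)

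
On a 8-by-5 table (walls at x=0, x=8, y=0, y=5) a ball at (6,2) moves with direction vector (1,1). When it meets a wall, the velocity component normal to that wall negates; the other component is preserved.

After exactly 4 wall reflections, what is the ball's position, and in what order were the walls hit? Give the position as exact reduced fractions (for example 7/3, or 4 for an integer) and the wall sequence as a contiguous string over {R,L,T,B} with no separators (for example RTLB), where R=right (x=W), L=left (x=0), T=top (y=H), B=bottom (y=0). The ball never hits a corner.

Final position: (0,2)
Wall sequence: RTBL

1. t=2 → R at (8,4); v=(-1,1)
2. t=1 → T at (7,5); v=(-1,-1)
3. t=5 → B at (2,0); v=(-1,1)
4. t=2 → L at (0,2); v=(1,1)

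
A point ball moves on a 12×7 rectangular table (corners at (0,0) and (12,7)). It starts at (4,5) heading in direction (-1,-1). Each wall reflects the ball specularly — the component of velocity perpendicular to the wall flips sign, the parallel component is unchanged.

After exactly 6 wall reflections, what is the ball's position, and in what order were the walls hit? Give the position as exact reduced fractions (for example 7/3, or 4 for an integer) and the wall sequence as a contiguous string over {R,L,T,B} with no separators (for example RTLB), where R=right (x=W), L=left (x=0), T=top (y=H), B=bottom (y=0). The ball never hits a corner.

1. t=4 → L at (0,1); v=(1,-1)
2. t=1 → B at (1,0); v=(1,1)
3. t=7 → T at (8,7); v=(1,-1)
4. t=4 → R at (12,3); v=(-1,-1)
5. t=3 → B at (9,0); v=(-1,1)
6. t=7 → T at (2,7); v=(-1,-1)

Final position: (2,7)
Wall sequence: LBTRBT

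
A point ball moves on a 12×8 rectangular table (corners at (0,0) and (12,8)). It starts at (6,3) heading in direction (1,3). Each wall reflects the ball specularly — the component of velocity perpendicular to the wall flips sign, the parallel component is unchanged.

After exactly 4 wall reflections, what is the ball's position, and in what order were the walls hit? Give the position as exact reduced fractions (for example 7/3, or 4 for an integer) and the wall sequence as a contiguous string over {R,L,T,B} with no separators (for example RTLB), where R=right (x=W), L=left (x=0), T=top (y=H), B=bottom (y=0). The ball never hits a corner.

1. t=5/3 → T at (23/3,8); v=(1,-3)
2. t=8/3 → B at (31/3,0); v=(1,3)
3. t=5/3 → R at (12,5); v=(-1,3)
4. t=1 → T at (11,8); v=(-1,-3)

Final position: (11,8)
Wall sequence: TBRT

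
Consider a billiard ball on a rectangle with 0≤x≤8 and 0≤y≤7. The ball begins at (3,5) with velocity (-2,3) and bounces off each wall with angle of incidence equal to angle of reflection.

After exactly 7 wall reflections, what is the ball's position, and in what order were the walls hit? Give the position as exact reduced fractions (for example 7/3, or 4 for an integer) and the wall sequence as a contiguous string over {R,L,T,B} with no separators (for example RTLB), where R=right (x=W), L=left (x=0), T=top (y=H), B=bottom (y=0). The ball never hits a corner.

Final position: (0,11/2)
Wall sequence: TLBTRBL

1. t=2/3 → T at (5/3,7); v=(-2,-3)
2. t=5/6 → L at (0,9/2); v=(2,-3)
3. t=3/2 → B at (3,0); v=(2,3)
4. t=7/3 → T at (23/3,7); v=(2,-3)
5. t=1/6 → R at (8,13/2); v=(-2,-3)
6. t=13/6 → B at (11/3,0); v=(-2,3)
7. t=11/6 → L at (0,11/2); v=(2,3)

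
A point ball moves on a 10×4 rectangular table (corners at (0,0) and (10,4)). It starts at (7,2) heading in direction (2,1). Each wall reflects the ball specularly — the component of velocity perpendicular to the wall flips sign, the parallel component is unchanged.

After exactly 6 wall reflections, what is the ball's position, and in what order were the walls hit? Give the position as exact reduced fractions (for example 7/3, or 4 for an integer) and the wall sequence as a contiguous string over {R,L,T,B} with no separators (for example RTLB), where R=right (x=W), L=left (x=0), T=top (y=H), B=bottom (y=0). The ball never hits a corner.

Final position: (10,5/2)
Wall sequence: RTBLTR

1. t=3/2 → R at (10,7/2); v=(-2,1)
2. t=1/2 → T at (9,4); v=(-2,-1)
3. t=4 → B at (1,0); v=(-2,1)
4. t=1/2 → L at (0,1/2); v=(2,1)
5. t=7/2 → T at (7,4); v=(2,-1)
6. t=3/2 → R at (10,5/2); v=(-2,-1)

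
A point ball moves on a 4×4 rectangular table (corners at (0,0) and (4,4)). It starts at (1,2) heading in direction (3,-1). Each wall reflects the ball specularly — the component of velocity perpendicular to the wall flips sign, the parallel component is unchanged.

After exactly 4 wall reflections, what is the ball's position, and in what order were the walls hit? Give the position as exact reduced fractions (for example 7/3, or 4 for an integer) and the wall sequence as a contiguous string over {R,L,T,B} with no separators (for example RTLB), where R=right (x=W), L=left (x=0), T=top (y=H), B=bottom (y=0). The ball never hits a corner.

1. t=1 → R at (4,1); v=(-3,-1)
2. t=1 → B at (1,0); v=(-3,1)
3. t=1/3 → L at (0,1/3); v=(3,1)
4. t=4/3 → R at (4,5/3); v=(-3,1)

Final position: (4,5/3)
Wall sequence: RBLR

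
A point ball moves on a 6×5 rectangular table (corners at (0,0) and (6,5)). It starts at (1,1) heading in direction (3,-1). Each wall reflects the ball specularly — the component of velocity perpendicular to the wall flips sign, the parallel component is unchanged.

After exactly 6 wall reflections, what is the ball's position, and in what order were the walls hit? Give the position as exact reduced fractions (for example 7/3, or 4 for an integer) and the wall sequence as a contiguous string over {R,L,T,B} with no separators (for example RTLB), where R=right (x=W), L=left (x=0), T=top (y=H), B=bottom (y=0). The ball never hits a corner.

Final position: (0,10/3)
Wall sequence: BRLRTL

1. t=1 → B at (4,0); v=(3,1)
2. t=2/3 → R at (6,2/3); v=(-3,1)
3. t=2 → L at (0,8/3); v=(3,1)
4. t=2 → R at (6,14/3); v=(-3,1)
5. t=1/3 → T at (5,5); v=(-3,-1)
6. t=5/3 → L at (0,10/3); v=(3,-1)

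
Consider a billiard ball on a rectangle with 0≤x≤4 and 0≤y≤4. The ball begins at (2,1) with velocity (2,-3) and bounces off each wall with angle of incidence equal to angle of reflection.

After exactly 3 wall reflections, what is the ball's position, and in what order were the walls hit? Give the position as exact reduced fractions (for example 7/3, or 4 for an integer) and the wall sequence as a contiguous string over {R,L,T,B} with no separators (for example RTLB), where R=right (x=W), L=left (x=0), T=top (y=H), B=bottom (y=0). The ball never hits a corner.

1. t=1/3 → B at (8/3,0); v=(2,3)
2. t=2/3 → R at (4,2); v=(-2,3)
3. t=2/3 → T at (8/3,4); v=(-2,-3)

Final position: (8/3,4)
Wall sequence: BRT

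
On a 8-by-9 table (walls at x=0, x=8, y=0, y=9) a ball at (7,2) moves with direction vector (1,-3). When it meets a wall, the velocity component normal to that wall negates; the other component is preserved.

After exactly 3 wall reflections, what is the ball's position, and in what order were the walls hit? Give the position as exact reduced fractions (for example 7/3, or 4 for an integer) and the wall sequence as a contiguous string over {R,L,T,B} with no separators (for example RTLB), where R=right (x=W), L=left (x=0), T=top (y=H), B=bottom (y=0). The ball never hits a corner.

1. t=2/3 → B at (23/3,0); v=(1,3)
2. t=1/3 → R at (8,1); v=(-1,3)
3. t=8/3 → T at (16/3,9); v=(-1,-3)

Final position: (16/3,9)
Wall sequence: BRT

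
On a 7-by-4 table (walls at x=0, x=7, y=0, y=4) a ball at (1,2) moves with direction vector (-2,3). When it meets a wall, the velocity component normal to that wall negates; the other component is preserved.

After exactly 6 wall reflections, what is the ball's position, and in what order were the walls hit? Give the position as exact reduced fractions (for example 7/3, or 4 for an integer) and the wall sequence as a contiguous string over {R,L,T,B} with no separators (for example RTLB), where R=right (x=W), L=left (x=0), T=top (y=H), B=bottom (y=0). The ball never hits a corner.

1. t=1/2 → L at (0,7/2); v=(2,3)
2. t=1/6 → T at (1/3,4); v=(2,-3)
3. t=4/3 → B at (3,0); v=(2,3)
4. t=4/3 → T at (17/3,4); v=(2,-3)
5. t=2/3 → R at (7,2); v=(-2,-3)
6. t=2/3 → B at (17/3,0); v=(-2,3)

Final position: (17/3,0)
Wall sequence: LTBTRB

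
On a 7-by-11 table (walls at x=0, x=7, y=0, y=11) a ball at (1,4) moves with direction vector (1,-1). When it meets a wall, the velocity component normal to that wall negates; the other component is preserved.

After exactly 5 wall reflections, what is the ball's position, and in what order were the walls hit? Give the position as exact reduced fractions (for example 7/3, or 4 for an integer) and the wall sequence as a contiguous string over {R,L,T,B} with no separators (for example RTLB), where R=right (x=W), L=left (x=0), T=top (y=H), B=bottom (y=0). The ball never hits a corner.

Final position: (7,6)
Wall sequence: BRLTR

1. t=4 → B at (5,0); v=(1,1)
2. t=2 → R at (7,2); v=(-1,1)
3. t=7 → L at (0,9); v=(1,1)
4. t=2 → T at (2,11); v=(1,-1)
5. t=5 → R at (7,6); v=(-1,-1)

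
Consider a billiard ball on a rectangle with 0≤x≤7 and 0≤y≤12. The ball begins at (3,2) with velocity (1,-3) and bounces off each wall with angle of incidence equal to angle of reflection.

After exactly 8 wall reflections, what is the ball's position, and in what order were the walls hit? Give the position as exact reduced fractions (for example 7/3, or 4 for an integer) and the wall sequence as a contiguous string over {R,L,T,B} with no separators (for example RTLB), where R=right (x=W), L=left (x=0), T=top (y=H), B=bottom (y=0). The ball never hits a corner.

Final position: (7,4)
Wall sequence: BRTBLTBR

1. t=2/3 → B at (11/3,0); v=(1,3)
2. t=10/3 → R at (7,10); v=(-1,3)
3. t=2/3 → T at (19/3,12); v=(-1,-3)
4. t=4 → B at (7/3,0); v=(-1,3)
5. t=7/3 → L at (0,7); v=(1,3)
6. t=5/3 → T at (5/3,12); v=(1,-3)
7. t=4 → B at (17/3,0); v=(1,3)
8. t=4/3 → R at (7,4); v=(-1,3)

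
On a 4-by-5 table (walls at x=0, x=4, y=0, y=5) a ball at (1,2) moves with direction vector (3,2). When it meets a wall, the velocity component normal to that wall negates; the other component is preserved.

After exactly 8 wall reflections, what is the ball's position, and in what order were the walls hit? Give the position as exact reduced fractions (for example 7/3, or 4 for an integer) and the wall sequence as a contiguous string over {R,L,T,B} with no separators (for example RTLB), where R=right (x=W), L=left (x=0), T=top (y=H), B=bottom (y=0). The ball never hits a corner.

Final position: (7/2,5)
Wall sequence: RTLRBLRT

1. t=1 → R at (4,4); v=(-3,2)
2. t=1/2 → T at (5/2,5); v=(-3,-2)
3. t=5/6 → L at (0,10/3); v=(3,-2)
4. t=4/3 → R at (4,2/3); v=(-3,-2)
5. t=1/3 → B at (3,0); v=(-3,2)
6. t=1 → L at (0,2); v=(3,2)
7. t=4/3 → R at (4,14/3); v=(-3,2)
8. t=1/6 → T at (7/2,5); v=(-3,-2)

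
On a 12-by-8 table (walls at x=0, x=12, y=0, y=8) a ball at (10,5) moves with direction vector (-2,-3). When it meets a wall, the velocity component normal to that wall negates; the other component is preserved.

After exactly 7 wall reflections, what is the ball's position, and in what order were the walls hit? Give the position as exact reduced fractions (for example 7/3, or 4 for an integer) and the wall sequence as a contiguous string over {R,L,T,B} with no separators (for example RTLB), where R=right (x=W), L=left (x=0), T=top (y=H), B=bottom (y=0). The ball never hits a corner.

Final position: (28/3,0)
Wall sequence: BTLBTRB

1. t=5/3 → B at (20/3,0); v=(-2,3)
2. t=8/3 → T at (4/3,8); v=(-2,-3)
3. t=2/3 → L at (0,6); v=(2,-3)
4. t=2 → B at (4,0); v=(2,3)
5. t=8/3 → T at (28/3,8); v=(2,-3)
6. t=4/3 → R at (12,4); v=(-2,-3)
7. t=4/3 → B at (28/3,0); v=(-2,3)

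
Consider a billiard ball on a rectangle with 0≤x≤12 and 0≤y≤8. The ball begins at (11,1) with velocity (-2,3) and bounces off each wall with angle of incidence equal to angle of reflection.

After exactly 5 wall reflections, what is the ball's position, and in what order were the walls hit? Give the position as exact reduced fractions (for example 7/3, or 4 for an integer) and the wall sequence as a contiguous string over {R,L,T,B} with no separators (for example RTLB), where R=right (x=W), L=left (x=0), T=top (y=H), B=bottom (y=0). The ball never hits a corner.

1. t=7/3 → T at (19/3,8); v=(-2,-3)
2. t=8/3 → B at (1,0); v=(-2,3)
3. t=1/2 → L at (0,3/2); v=(2,3)
4. t=13/6 → T at (13/3,8); v=(2,-3)
5. t=8/3 → B at (29/3,0); v=(2,3)

Final position: (29/3,0)
Wall sequence: TBLTB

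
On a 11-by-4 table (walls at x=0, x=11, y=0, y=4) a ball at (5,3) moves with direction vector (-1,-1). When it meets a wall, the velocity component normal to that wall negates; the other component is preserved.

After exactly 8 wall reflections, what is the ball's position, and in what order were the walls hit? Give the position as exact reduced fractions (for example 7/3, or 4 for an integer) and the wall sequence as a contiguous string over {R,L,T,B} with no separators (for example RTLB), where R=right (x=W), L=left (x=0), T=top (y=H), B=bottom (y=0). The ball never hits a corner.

Final position: (4,4)
Wall sequence: BLTBTRBT

1. t=3 → B at (2,0); v=(-1,1)
2. t=2 → L at (0,2); v=(1,1)
3. t=2 → T at (2,4); v=(1,-1)
4. t=4 → B at (6,0); v=(1,1)
5. t=4 → T at (10,4); v=(1,-1)
6. t=1 → R at (11,3); v=(-1,-1)
7. t=3 → B at (8,0); v=(-1,1)
8. t=4 → T at (4,4); v=(-1,-1)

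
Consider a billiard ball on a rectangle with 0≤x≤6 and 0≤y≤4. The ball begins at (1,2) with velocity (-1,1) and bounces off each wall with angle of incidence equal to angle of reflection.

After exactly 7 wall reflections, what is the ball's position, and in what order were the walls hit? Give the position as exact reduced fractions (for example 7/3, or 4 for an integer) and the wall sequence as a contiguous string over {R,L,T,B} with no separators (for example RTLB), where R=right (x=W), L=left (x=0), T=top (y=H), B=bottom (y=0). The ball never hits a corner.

1. t=1 → L at (0,3); v=(1,1)
2. t=1 → T at (1,4); v=(1,-1)
3. t=4 → B at (5,0); v=(1,1)
4. t=1 → R at (6,1); v=(-1,1)
5. t=3 → T at (3,4); v=(-1,-1)
6. t=3 → L at (0,1); v=(1,-1)
7. t=1 → B at (1,0); v=(1,1)

Final position: (1,0)
Wall sequence: LTBRTLB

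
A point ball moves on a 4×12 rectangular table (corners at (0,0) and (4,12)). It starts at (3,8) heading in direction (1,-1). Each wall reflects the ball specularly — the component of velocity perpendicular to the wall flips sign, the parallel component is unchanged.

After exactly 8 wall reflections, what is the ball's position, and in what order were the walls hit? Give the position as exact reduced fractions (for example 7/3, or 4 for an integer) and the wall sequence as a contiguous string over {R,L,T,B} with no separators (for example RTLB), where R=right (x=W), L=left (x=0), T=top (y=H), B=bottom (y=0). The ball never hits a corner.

1. t=1 → R at (4,7); v=(-1,-1)
2. t=4 → L at (0,3); v=(1,-1)
3. t=3 → B at (3,0); v=(1,1)
4. t=1 → R at (4,1); v=(-1,1)
5. t=4 → L at (0,5); v=(1,1)
6. t=4 → R at (4,9); v=(-1,1)
7. t=3 → T at (1,12); v=(-1,-1)
8. t=1 → L at (0,11); v=(1,-1)

Final position: (0,11)
Wall sequence: RLBRLRTL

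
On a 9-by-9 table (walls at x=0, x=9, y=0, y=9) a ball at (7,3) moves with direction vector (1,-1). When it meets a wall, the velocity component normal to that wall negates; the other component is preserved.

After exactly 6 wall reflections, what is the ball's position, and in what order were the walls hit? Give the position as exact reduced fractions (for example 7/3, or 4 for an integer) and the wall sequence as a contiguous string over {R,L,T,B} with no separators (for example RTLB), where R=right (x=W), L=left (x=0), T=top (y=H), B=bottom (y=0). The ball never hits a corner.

Final position: (8,0)
Wall sequence: RBLTRB

1. t=2 → R at (9,1); v=(-1,-1)
2. t=1 → B at (8,0); v=(-1,1)
3. t=8 → L at (0,8); v=(1,1)
4. t=1 → T at (1,9); v=(1,-1)
5. t=8 → R at (9,1); v=(-1,-1)
6. t=1 → B at (8,0); v=(-1,1)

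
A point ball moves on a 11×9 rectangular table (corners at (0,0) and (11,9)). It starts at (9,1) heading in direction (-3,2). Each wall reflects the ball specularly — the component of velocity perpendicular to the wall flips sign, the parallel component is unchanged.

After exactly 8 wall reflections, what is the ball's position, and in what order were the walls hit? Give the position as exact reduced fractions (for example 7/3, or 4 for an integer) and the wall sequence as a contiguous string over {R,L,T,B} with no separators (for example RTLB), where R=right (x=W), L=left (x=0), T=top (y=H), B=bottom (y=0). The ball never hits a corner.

1. t=3 → L at (0,7); v=(3,2)
2. t=1 → T at (3,9); v=(3,-2)
3. t=8/3 → R at (11,11/3); v=(-3,-2)
4. t=11/6 → B at (11/2,0); v=(-3,2)
5. t=11/6 → L at (0,11/3); v=(3,2)
6. t=8/3 → T at (8,9); v=(3,-2)
7. t=1 → R at (11,7); v=(-3,-2)
8. t=7/2 → B at (1/2,0); v=(-3,2)

Final position: (1/2,0)
Wall sequence: LTRBLTRB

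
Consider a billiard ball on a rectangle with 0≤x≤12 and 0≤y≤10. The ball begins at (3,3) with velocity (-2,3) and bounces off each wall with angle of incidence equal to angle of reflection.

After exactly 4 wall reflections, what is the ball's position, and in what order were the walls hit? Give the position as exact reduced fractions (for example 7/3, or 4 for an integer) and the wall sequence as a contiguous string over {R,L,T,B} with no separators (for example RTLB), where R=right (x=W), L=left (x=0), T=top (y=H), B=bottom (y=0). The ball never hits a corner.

1. t=3/2 → L at (0,15/2); v=(2,3)
2. t=5/6 → T at (5/3,10); v=(2,-3)
3. t=10/3 → B at (25/3,0); v=(2,3)
4. t=11/6 → R at (12,11/2); v=(-2,3)

Final position: (12,11/2)
Wall sequence: LTBR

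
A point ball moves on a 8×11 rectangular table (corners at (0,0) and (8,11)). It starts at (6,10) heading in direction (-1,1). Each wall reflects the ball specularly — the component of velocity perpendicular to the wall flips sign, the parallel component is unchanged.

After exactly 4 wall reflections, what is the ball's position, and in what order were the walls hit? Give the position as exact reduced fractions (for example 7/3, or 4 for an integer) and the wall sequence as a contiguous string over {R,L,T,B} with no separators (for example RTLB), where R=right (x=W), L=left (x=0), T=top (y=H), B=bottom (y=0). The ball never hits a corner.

1. t=1 → T at (5,11); v=(-1,-1)
2. t=5 → L at (0,6); v=(1,-1)
3. t=6 → B at (6,0); v=(1,1)
4. t=2 → R at (8,2); v=(-1,1)

Final position: (8,2)
Wall sequence: TLBR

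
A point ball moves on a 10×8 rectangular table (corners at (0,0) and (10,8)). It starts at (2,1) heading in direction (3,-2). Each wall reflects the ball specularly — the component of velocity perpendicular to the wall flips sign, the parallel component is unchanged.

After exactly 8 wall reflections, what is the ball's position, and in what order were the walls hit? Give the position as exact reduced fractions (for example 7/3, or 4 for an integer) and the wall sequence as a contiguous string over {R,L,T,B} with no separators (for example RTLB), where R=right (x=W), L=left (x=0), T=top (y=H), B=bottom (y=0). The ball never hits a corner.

Final position: (0,23/3)
Wall sequence: BRTLBRTL

1. t=1/2 → B at (7/2,0); v=(3,2)
2. t=13/6 → R at (10,13/3); v=(-3,2)
3. t=11/6 → T at (9/2,8); v=(-3,-2)
4. t=3/2 → L at (0,5); v=(3,-2)
5. t=5/2 → B at (15/2,0); v=(3,2)
6. t=5/6 → R at (10,5/3); v=(-3,2)
7. t=19/6 → T at (1/2,8); v=(-3,-2)
8. t=1/6 → L at (0,23/3); v=(3,-2)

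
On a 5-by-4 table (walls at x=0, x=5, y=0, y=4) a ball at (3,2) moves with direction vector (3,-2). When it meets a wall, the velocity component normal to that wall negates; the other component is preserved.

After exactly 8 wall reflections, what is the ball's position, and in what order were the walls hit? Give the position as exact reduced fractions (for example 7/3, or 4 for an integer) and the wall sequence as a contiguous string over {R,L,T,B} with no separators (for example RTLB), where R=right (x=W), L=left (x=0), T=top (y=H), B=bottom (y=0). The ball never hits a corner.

1. t=2/3 → R at (5,2/3); v=(-3,-2)
2. t=1/3 → B at (4,0); v=(-3,2)
3. t=4/3 → L at (0,8/3); v=(3,2)
4. t=2/3 → T at (2,4); v=(3,-2)
5. t=1 → R at (5,2); v=(-3,-2)
6. t=1 → B at (2,0); v=(-3,2)
7. t=2/3 → L at (0,4/3); v=(3,2)
8. t=4/3 → T at (4,4); v=(3,-2)

Final position: (4,4)
Wall sequence: RBLTRBLT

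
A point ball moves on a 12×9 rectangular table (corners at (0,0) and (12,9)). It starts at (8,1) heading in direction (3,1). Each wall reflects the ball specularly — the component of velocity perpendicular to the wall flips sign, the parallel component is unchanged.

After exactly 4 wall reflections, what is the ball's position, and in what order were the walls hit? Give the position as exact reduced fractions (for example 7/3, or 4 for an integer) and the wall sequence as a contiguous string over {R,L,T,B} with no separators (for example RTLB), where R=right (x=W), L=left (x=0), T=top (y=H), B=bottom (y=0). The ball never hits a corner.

1. t=4/3 → R at (12,7/3); v=(-3,1)
2. t=4 → L at (0,19/3); v=(3,1)
3. t=8/3 → T at (8,9); v=(3,-1)
4. t=4/3 → R at (12,23/3); v=(-3,-1)

Final position: (12,23/3)
Wall sequence: RLTR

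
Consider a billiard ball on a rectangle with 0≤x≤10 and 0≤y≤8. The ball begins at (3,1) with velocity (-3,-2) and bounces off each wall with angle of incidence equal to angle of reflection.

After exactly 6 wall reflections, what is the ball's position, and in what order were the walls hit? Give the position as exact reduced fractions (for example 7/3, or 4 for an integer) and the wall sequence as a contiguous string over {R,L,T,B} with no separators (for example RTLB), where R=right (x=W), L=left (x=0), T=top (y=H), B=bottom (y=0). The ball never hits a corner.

1. t=1/2 → B at (3/2,0); v=(-3,2)
2. t=1/2 → L at (0,1); v=(3,2)
3. t=10/3 → R at (10,23/3); v=(-3,2)
4. t=1/6 → T at (19/2,8); v=(-3,-2)
5. t=19/6 → L at (0,5/3); v=(3,-2)
6. t=5/6 → B at (5/2,0); v=(3,2)

Final position: (5/2,0)
Wall sequence: BLRTLB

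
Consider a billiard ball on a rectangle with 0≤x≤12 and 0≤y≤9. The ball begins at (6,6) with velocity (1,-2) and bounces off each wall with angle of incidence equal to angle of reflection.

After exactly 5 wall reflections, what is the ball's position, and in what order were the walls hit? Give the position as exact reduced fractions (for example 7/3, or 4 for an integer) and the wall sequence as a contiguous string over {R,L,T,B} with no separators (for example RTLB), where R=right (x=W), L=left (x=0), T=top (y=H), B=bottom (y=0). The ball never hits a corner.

Final position: (3/2,9)
Wall sequence: BRTBT

1. t=3 → B at (9,0); v=(1,2)
2. t=3 → R at (12,6); v=(-1,2)
3. t=3/2 → T at (21/2,9); v=(-1,-2)
4. t=9/2 → B at (6,0); v=(-1,2)
5. t=9/2 → T at (3/2,9); v=(-1,-2)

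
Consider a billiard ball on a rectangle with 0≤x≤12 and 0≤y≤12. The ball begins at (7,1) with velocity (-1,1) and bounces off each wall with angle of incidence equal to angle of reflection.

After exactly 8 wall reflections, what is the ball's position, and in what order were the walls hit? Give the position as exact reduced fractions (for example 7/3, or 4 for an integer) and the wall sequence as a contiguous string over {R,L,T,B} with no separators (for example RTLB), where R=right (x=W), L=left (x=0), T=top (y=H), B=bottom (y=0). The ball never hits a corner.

1. t=7 → L at (0,8); v=(1,1)
2. t=4 → T at (4,12); v=(1,-1)
3. t=8 → R at (12,4); v=(-1,-1)
4. t=4 → B at (8,0); v=(-1,1)
5. t=8 → L at (0,8); v=(1,1)
6. t=4 → T at (4,12); v=(1,-1)
7. t=8 → R at (12,4); v=(-1,-1)
8. t=4 → B at (8,0); v=(-1,1)

Final position: (8,0)
Wall sequence: LTRBLTRB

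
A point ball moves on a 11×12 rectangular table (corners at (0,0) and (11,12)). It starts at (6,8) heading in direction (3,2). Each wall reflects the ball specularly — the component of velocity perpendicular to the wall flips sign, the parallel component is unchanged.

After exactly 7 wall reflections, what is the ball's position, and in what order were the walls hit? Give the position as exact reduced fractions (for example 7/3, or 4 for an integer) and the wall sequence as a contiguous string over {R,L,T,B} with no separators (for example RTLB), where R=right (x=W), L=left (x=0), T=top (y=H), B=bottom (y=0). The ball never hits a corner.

Final position: (4,12)
Wall sequence: RTLBRLT

1. t=5/3 → R at (11,34/3); v=(-3,2)
2. t=1/3 → T at (10,12); v=(-3,-2)
3. t=10/3 → L at (0,16/3); v=(3,-2)
4. t=8/3 → B at (8,0); v=(3,2)
5. t=1 → R at (11,2); v=(-3,2)
6. t=11/3 → L at (0,28/3); v=(3,2)
7. t=4/3 → T at (4,12); v=(3,-2)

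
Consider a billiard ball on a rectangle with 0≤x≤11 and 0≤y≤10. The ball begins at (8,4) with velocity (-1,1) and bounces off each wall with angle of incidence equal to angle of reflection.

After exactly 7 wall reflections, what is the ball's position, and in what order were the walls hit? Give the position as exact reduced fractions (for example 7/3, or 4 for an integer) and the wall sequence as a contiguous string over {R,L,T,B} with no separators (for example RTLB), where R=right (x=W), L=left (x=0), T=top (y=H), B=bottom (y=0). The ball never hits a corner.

Final position: (6,0)
Wall sequence: TLBRTLB

1. t=6 → T at (2,10); v=(-1,-1)
2. t=2 → L at (0,8); v=(1,-1)
3. t=8 → B at (8,0); v=(1,1)
4. t=3 → R at (11,3); v=(-1,1)
5. t=7 → T at (4,10); v=(-1,-1)
6. t=4 → L at (0,6); v=(1,-1)
7. t=6 → B at (6,0); v=(1,1)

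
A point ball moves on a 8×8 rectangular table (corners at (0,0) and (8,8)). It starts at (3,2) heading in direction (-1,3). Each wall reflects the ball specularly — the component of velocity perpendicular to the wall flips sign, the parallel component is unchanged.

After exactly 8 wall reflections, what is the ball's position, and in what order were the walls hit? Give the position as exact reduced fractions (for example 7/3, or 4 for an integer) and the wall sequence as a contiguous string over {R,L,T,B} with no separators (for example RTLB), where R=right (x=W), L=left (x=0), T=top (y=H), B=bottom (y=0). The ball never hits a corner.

Final position: (11/3,0)
Wall sequence: TLBTBRTB

1. t=2 → T at (1,8); v=(-1,-3)
2. t=1 → L at (0,5); v=(1,-3)
3. t=5/3 → B at (5/3,0); v=(1,3)
4. t=8/3 → T at (13/3,8); v=(1,-3)
5. t=8/3 → B at (7,0); v=(1,3)
6. t=1 → R at (8,3); v=(-1,3)
7. t=5/3 → T at (19/3,8); v=(-1,-3)
8. t=8/3 → B at (11/3,0); v=(-1,3)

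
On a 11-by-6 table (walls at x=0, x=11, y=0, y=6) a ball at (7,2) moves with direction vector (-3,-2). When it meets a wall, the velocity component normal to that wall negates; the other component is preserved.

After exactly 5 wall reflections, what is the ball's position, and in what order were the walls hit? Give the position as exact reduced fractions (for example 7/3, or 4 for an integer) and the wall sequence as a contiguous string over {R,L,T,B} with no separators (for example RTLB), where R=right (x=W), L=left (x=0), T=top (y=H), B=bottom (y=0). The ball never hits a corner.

Final position: (8,0)
Wall sequence: BLTRB

1. t=1 → B at (4,0); v=(-3,2)
2. t=4/3 → L at (0,8/3); v=(3,2)
3. t=5/3 → T at (5,6); v=(3,-2)
4. t=2 → R at (11,2); v=(-3,-2)
5. t=1 → B at (8,0); v=(-3,2)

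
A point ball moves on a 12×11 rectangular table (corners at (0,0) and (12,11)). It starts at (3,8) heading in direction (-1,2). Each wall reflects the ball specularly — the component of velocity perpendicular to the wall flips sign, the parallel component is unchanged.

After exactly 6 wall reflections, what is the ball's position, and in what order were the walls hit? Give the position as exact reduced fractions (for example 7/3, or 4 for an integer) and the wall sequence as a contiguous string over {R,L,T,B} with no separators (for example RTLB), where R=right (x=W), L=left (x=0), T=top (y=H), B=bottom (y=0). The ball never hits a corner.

Final position: (9,0)
Wall sequence: TLBTRB

1. t=3/2 → T at (3/2,11); v=(-1,-2)
2. t=3/2 → L at (0,8); v=(1,-2)
3. t=4 → B at (4,0); v=(1,2)
4. t=11/2 → T at (19/2,11); v=(1,-2)
5. t=5/2 → R at (12,6); v=(-1,-2)
6. t=3 → B at (9,0); v=(-1,2)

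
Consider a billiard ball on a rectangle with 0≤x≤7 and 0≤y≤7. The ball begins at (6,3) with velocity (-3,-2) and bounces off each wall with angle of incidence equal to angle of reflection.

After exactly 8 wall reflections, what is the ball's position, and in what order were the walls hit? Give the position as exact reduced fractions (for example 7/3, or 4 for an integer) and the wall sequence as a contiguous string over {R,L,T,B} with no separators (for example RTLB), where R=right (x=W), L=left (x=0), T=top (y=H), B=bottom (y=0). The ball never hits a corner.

1. t=3/2 → B at (3/2,0); v=(-3,2)
2. t=1/2 → L at (0,1); v=(3,2)
3. t=7/3 → R at (7,17/3); v=(-3,2)
4. t=2/3 → T at (5,7); v=(-3,-2)
5. t=5/3 → L at (0,11/3); v=(3,-2)
6. t=11/6 → B at (11/2,0); v=(3,2)
7. t=1/2 → R at (7,1); v=(-3,2)
8. t=7/3 → L at (0,17/3); v=(3,2)

Final position: (0,17/3)
Wall sequence: BLRTLBRL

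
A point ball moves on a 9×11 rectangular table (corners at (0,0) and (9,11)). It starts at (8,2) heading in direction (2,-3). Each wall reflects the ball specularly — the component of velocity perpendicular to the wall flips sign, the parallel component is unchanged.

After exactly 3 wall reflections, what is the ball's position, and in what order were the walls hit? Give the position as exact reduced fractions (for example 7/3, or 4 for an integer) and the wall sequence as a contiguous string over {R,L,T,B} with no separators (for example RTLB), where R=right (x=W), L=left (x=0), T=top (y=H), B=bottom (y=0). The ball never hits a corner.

1. t=1/2 → R at (9,1/2); v=(-2,-3)
2. t=1/6 → B at (26/3,0); v=(-2,3)
3. t=11/3 → T at (4/3,11); v=(-2,-3)

Final position: (4/3,11)
Wall sequence: RBT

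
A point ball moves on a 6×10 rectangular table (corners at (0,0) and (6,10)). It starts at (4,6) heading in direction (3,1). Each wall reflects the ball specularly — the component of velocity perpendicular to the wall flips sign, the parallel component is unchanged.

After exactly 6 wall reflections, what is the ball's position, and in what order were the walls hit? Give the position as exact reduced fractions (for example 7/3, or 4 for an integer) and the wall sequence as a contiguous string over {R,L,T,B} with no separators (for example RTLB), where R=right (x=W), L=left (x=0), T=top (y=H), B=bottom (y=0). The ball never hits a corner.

Final position: (6,16/3)
Wall sequence: RLTRLR

1. t=2/3 → R at (6,20/3); v=(-3,1)
2. t=2 → L at (0,26/3); v=(3,1)
3. t=4/3 → T at (4,10); v=(3,-1)
4. t=2/3 → R at (6,28/3); v=(-3,-1)
5. t=2 → L at (0,22/3); v=(3,-1)
6. t=2 → R at (6,16/3); v=(-3,-1)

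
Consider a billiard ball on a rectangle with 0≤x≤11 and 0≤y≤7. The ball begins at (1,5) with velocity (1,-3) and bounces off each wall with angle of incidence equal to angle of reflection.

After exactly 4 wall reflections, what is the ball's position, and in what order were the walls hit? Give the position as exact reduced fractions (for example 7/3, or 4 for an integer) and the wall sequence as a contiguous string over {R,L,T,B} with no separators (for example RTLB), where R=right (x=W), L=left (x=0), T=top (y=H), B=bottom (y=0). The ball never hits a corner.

Final position: (29/3,7)
Wall sequence: BTBT

1. t=5/3 → B at (8/3,0); v=(1,3)
2. t=7/3 → T at (5,7); v=(1,-3)
3. t=7/3 → B at (22/3,0); v=(1,3)
4. t=7/3 → T at (29/3,7); v=(1,-3)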